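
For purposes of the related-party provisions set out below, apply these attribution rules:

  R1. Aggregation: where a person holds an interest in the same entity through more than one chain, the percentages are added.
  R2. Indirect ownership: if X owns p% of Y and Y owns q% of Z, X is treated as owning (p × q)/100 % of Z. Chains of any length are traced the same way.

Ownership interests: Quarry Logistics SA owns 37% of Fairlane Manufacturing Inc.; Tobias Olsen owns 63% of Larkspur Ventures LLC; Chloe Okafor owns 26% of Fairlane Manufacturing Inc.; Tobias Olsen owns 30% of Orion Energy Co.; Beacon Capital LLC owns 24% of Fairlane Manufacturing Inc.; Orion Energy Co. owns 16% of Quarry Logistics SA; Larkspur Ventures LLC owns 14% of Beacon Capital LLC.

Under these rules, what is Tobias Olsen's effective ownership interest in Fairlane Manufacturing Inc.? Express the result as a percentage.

Chain via Orion Energy Co. → Quarry Logistics SA (R2): 30% × 16% × 37% = 1.776% of Fairlane Manufacturing Inc.
Chain via Larkspur Ventures LLC → Beacon Capital LLC (R2): 63% × 14% × 24% = 2.1168% of Fairlane Manufacturing Inc.
Aggregating (R1): 1.776% + 2.1168% = 3.8928%.

3.8928%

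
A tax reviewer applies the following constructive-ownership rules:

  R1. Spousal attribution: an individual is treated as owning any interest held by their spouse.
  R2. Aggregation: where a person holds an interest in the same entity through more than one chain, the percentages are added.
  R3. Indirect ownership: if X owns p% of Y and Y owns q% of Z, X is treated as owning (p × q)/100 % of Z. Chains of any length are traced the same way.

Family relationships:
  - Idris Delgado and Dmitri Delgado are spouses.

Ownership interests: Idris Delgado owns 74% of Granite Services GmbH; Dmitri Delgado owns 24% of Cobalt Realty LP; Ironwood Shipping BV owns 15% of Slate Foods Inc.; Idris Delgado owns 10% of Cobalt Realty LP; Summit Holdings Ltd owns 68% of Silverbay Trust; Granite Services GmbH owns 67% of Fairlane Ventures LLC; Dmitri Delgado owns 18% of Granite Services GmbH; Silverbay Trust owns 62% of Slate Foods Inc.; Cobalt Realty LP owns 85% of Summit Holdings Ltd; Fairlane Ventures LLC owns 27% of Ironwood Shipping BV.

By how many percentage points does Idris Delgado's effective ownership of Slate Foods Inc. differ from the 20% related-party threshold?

5.31934

By spousal attribution (R1), Idris Delgado is treated as also owning Dmitri Delgado's interest in Cobalt Realty LP, giving 10% + 24% = 34%.
By spousal attribution (R1), Idris Delgado is treated as also owning Dmitri Delgado's interest in Granite Services GmbH, giving 74% + 18% = 92%.
Chain via Cobalt Realty LP → Summit Holdings Ltd → Silverbay Trust (R3): 34% × 85% × 68% × 62% = 12.18424% of Slate Foods Inc.
Chain via Granite Services GmbH → Fairlane Ventures LLC → Ironwood Shipping BV (R3): 92% × 67% × 27% × 15% = 2.49642% of Slate Foods Inc.
Aggregating (R2): 12.18424% + 2.49642% = 14.68066%.
14.68066% falls short of the 20% threshold by 5.31934 percentage points.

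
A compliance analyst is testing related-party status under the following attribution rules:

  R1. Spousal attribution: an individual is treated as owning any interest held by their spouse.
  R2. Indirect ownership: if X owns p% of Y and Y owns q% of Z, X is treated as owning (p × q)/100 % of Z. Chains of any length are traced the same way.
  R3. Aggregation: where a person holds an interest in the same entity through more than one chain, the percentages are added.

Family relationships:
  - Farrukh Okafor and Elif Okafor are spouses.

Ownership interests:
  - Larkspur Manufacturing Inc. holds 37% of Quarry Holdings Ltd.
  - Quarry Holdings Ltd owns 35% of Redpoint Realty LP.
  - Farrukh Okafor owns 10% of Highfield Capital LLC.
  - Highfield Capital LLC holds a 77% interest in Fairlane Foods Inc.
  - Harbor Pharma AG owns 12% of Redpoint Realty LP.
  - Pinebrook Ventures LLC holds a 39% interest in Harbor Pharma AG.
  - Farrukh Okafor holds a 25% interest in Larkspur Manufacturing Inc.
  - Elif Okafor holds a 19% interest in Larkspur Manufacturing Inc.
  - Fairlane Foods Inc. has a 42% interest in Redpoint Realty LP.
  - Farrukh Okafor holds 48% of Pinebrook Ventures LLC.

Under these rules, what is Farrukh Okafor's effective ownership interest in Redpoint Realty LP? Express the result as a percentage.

11.1784%

By spousal attribution (R1), Farrukh Okafor is treated as also owning Elif Okafor's interest in Larkspur Manufacturing Inc, giving 25% + 19% = 44%.
Chain via Highfield Capital LLC → Fairlane Foods Inc. (R2): 10% × 77% × 42% = 3.234% of Redpoint Realty LP.
Chain via Larkspur Manufacturing Inc. → Quarry Holdings Ltd (R2): 44% × 37% × 35% = 5.698% of Redpoint Realty LP.
Chain via Pinebrook Ventures LLC → Harbor Pharma AG (R2): 48% × 39% × 12% = 2.2464% of Redpoint Realty LP.
Aggregating (R3): 3.234% + 5.698% + 2.2464% = 11.1784%.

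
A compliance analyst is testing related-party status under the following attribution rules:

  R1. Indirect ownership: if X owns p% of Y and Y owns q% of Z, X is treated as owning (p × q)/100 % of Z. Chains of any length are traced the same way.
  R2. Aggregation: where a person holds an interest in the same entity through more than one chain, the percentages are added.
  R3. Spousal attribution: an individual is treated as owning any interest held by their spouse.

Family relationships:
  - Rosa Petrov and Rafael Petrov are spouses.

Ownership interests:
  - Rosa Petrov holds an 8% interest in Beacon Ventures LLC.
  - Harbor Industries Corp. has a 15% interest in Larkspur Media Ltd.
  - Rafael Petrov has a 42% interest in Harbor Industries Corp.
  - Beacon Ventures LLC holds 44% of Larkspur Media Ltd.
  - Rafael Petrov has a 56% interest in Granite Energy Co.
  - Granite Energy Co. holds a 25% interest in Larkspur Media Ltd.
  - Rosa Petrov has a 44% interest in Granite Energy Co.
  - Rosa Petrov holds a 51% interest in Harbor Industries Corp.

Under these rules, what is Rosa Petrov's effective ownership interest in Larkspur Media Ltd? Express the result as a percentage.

By spousal attribution (R3), Rosa Petrov is treated as also owning Rafael Petrov's interest in Harbor Industries Corp, giving 51% + 42% = 93%.
By spousal attribution (R3), Rosa Petrov is treated as also owning Rafael Petrov's interest in Granite Energy Co, giving 44% + 56% = 100%.
Chain via Harbor Industries Corp. (R1): 93% × 15% = 13.95% of Larkspur Media Ltd.
Chain via Beacon Ventures LLC (R1): 8% × 44% = 3.52% of Larkspur Media Ltd.
Chain via Granite Energy Co. (R1): 100% × 25% = 25% of Larkspur Media Ltd.
Aggregating (R2): 13.95% + 3.52% + 25% = 42.47%.

42.47%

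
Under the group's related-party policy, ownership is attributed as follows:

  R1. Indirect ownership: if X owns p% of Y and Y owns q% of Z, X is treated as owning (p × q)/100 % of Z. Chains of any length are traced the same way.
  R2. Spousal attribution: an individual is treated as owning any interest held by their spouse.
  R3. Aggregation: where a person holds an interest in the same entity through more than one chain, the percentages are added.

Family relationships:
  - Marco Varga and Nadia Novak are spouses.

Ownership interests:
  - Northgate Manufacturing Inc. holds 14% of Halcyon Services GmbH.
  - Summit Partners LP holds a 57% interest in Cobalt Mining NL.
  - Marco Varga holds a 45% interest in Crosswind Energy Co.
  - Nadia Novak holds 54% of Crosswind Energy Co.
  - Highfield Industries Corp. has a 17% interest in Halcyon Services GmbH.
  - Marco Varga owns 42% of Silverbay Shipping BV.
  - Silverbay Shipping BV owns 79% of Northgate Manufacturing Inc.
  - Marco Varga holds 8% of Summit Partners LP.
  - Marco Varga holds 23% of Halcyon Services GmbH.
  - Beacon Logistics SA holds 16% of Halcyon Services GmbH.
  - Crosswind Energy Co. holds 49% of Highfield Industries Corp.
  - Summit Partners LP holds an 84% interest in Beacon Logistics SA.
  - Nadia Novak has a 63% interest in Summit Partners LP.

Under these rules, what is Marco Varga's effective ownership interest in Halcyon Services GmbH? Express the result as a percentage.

45.4343%

By spousal attribution (R2), Marco Varga is treated as also owning Nadia Novak's interest in Crosswind Energy Co, giving 45% + 54% = 99%.
By spousal attribution (R2), Marco Varga is treated as also owning Nadia Novak's interest in Summit Partners LP, giving 8% + 63% = 71%.
Chain via Silverbay Shipping BV → Northgate Manufacturing Inc. (R1): 42% × 79% × 14% = 4.6452% of Halcyon Services GmbH.
Chain via Crosswind Energy Co. → Highfield Industries Corp. (R1): 99% × 49% × 17% = 8.2467% of Halcyon Services GmbH.
Chain via Summit Partners LP → Beacon Logistics SA (R1): 71% × 84% × 16% = 9.5424% of Halcyon Services GmbH.
Direct interest in Halcyon Services GmbH: 23%.
Aggregating (R3): 4.6452% + 8.2467% + 9.5424% + 23% = 45.4343%.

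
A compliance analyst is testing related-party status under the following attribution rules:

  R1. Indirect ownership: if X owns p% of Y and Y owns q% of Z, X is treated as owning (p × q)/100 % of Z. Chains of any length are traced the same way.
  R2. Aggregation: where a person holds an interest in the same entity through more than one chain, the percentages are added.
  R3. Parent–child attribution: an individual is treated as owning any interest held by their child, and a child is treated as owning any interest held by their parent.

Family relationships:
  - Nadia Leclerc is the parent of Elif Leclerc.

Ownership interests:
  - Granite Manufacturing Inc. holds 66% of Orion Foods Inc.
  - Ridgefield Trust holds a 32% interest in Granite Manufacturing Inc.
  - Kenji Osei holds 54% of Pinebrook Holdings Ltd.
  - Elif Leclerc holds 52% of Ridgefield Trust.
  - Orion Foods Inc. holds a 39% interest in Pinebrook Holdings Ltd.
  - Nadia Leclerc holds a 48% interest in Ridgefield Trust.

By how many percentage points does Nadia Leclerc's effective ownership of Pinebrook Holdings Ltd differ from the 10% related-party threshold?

By parent–child attribution (R3), Nadia Leclerc is treated as also owning Elif Leclerc's interest in Ridgefield Trust, giving 48% + 52% = 100%.
Chain via Ridgefield Trust → Granite Manufacturing Inc. → Orion Foods Inc. (R1): 100% × 32% × 66% × 39% = 8.2368% of Pinebrook Holdings Ltd.
8.2368% falls short of the 10% threshold by 1.7632 percentage points.

1.7632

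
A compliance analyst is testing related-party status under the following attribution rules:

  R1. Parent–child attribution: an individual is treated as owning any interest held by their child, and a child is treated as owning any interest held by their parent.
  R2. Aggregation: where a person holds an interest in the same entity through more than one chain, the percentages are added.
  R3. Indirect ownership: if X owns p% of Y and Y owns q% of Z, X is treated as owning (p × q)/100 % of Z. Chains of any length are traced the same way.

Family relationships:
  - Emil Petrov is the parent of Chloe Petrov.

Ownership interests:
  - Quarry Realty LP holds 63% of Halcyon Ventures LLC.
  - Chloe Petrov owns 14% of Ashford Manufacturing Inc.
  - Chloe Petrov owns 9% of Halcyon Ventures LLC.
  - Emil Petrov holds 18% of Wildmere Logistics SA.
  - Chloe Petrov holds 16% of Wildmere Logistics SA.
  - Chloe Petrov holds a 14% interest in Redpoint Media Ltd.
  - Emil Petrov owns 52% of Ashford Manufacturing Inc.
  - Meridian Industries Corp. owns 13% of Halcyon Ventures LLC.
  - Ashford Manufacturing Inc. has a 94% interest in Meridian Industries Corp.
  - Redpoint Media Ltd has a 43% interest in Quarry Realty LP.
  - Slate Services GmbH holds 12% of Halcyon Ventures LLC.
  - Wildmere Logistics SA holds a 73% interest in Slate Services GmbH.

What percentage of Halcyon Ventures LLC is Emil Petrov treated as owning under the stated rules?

23.8362%

By parent–child attribution (R1), Emil Petrov is treated as also owning Chloe Petrov's interest in Wildmere Logistics SA, giving 18% + 16% = 34%.
By parent–child attribution (R1), Emil Petrov is treated as also owning Chloe Petrov's interest in Ashford Manufacturing Inc, giving 52% + 14% = 66%.
By parent–child attribution (R1), Emil Petrov is treated as owning Chloe Petrov's 14% interest in Redpoint Media Ltd.
By parent–child attribution (R1), Emil Petrov is treated as owning Chloe Petrov's 9% interest in Halcyon Ventures LLC.
Chain via Wildmere Logistics SA → Slate Services GmbH (R3): 34% × 73% × 12% = 2.9784% of Halcyon Ventures LLC.
Chain via Ashford Manufacturing Inc. → Meridian Industries Corp. (R3): 66% × 94% × 13% = 8.0652% of Halcyon Ventures LLC.
Chain via Redpoint Media Ltd → Quarry Realty LP (R3): 14% × 43% × 63% = 3.7926% of Halcyon Ventures LLC.
Direct interest in Halcyon Ventures LLC: 9%.
Aggregating (R2): 2.9784% + 8.0652% + 3.7926% + 9% = 23.8362%.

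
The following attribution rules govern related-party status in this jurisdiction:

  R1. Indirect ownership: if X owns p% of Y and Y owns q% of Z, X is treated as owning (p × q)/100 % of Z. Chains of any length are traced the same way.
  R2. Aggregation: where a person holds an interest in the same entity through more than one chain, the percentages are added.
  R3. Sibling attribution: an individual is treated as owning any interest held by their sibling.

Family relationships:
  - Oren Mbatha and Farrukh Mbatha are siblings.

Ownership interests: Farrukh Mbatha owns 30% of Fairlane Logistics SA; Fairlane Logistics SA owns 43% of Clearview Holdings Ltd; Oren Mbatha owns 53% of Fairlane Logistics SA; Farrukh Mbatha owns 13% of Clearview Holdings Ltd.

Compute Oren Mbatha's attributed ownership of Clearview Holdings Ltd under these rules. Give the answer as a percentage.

48.69%

By sibling attribution (R3), Oren Mbatha is treated as also owning Farrukh Mbatha's interest in Fairlane Logistics SA, giving 53% + 30% = 83%.
By sibling attribution (R3), Oren Mbatha is treated as owning Farrukh Mbatha's 13% interest in Clearview Holdings Ltd.
Chain via Fairlane Logistics SA (R1): 83% × 43% = 35.69% of Clearview Holdings Ltd.
Direct interest in Clearview Holdings Ltd: 13%.
Aggregating (R2): 35.69% + 13% = 48.69%.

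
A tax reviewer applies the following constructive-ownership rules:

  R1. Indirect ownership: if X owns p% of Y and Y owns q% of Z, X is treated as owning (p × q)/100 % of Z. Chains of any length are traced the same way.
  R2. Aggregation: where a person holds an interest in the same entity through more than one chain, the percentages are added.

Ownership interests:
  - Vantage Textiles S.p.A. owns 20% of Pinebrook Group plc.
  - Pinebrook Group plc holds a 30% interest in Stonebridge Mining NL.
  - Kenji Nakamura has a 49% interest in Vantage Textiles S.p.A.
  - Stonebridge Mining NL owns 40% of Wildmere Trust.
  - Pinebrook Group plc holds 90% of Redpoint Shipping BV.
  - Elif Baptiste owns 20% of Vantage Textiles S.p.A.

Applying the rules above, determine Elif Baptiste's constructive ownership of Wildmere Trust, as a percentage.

Chain via Vantage Textiles S.p.A. → Pinebrook Group plc → Stonebridge Mining NL (R1): 20% × 20% × 30% × 40% = 0.48% of Wildmere Trust.

0.48%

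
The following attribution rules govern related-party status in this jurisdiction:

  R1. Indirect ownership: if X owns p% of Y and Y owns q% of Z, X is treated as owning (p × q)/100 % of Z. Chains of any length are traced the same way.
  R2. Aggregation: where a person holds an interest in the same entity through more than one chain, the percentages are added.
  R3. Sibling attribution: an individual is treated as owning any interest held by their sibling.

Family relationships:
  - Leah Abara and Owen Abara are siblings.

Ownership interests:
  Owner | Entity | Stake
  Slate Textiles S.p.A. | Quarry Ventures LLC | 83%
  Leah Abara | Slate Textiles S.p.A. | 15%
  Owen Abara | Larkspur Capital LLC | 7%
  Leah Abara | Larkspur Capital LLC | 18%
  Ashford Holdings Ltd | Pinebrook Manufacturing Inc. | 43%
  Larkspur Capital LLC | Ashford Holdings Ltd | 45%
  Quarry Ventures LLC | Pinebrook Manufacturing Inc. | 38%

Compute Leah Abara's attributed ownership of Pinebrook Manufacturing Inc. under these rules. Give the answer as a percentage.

9.5685%

By sibling attribution (R3), Leah Abara is treated as also owning Owen Abara's interest in Larkspur Capital LLC, giving 18% + 7% = 25%.
Chain via Slate Textiles S.p.A. → Quarry Ventures LLC (R1): 15% × 83% × 38% = 4.731% of Pinebrook Manufacturing Inc.
Chain via Larkspur Capital LLC → Ashford Holdings Ltd (R1): 25% × 45% × 43% = 4.8375% of Pinebrook Manufacturing Inc.
Aggregating (R2): 4.731% + 4.8375% = 9.5685%.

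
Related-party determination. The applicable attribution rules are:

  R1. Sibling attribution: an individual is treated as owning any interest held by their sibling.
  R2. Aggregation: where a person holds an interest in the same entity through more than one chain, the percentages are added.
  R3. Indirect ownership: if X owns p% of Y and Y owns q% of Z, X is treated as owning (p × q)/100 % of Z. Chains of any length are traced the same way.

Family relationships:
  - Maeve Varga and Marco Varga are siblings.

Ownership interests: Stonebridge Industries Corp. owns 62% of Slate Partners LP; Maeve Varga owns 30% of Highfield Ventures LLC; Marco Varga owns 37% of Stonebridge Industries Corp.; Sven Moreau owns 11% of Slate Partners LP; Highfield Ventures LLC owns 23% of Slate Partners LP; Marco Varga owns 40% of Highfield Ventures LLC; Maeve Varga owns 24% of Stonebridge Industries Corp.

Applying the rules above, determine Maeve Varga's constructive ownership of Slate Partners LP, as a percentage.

53.92%

By sibling attribution (R1), Maeve Varga is treated as also owning Marco Varga's interest in Stonebridge Industries Corp, giving 24% + 37% = 61%.
By sibling attribution (R1), Maeve Varga is treated as also owning Marco Varga's interest in Highfield Ventures LLC, giving 30% + 40% = 70%.
Chain via Stonebridge Industries Corp. (R3): 61% × 62% = 37.82% of Slate Partners LP.
Chain via Highfield Ventures LLC (R3): 70% × 23% = 16.1% of Slate Partners LP.
Aggregating (R2): 37.82% + 16.1% = 53.92%.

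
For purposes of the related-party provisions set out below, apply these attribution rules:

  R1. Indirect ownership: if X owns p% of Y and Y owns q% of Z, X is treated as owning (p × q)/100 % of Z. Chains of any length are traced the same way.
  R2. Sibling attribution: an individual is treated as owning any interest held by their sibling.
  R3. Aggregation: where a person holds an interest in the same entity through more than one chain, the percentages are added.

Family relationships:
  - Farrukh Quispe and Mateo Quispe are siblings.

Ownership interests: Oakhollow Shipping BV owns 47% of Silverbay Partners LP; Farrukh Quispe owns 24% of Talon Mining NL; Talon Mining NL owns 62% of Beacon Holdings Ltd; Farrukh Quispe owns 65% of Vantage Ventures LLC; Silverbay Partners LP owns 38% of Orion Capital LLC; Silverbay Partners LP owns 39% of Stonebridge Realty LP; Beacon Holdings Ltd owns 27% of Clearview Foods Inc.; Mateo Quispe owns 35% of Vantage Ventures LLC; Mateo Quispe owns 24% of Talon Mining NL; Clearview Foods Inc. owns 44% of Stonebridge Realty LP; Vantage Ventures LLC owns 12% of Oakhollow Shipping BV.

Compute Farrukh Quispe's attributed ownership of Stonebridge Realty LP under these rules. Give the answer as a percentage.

5.735088%

By sibling attribution (R2), Farrukh Quispe is treated as also owning Mateo Quispe's interest in Vantage Ventures LLC, giving 65% + 35% = 100%.
By sibling attribution (R2), Farrukh Quispe is treated as also owning Mateo Quispe's interest in Talon Mining NL, giving 24% + 24% = 48%.
Chain via Vantage Ventures LLC → Oakhollow Shipping BV → Silverbay Partners LP (R1): 100% × 12% × 47% × 39% = 2.1996% of Stonebridge Realty LP.
Chain via Talon Mining NL → Beacon Holdings Ltd → Clearview Foods Inc. (R1): 48% × 62% × 27% × 44% = 3.535488% of Stonebridge Realty LP.
Aggregating (R3): 2.1996% + 3.535488% = 5.735088%.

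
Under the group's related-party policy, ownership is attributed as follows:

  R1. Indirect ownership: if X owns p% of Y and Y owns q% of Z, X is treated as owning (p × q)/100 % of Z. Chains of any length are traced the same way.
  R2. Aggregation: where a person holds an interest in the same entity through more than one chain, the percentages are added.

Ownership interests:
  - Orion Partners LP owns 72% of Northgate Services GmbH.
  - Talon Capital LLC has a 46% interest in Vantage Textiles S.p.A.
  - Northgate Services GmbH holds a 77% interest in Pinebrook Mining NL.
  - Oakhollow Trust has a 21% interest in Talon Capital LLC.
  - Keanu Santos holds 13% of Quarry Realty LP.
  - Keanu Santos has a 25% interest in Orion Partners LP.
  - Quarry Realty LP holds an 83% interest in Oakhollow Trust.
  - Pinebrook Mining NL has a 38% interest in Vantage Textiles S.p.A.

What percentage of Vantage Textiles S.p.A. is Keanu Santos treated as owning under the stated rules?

Chain via Orion Partners LP → Northgate Services GmbH → Pinebrook Mining NL (R1): 25% × 72% × 77% × 38% = 5.2668% of Vantage Textiles S.p.A.
Chain via Quarry Realty LP → Oakhollow Trust → Talon Capital LLC (R1): 13% × 83% × 21% × 46% = 1.042314% of Vantage Textiles S.p.A.
Aggregating (R2): 5.2668% + 1.042314% = 6.309114%.

6.309114%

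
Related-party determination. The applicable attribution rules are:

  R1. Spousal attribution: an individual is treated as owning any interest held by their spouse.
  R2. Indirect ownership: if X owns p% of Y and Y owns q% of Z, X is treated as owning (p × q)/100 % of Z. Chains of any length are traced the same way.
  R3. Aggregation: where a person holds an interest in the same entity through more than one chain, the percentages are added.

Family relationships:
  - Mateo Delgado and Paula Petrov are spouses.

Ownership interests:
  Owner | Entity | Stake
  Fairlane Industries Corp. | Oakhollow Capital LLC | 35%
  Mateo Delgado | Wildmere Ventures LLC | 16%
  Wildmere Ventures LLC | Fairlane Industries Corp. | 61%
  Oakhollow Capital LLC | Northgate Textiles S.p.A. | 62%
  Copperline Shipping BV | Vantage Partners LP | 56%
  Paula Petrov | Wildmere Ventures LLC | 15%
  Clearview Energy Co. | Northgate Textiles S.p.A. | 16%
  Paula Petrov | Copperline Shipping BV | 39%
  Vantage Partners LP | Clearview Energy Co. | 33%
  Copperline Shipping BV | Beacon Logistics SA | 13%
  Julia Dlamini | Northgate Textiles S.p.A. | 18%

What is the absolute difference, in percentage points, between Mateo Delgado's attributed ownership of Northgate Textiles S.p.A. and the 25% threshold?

19.743378

By spousal attribution (R1), Mateo Delgado is treated as also owning Paula Petrov's interest in Wildmere Ventures LLC, giving 16% + 15% = 31%.
By spousal attribution (R1), Mateo Delgado is treated as owning Paula Petrov's 39% interest in Copperline Shipping BV.
Chain via Wildmere Ventures LLC → Fairlane Industries Corp. → Oakhollow Capital LLC (R2): 31% × 61% × 35% × 62% = 4.10347% of Northgate Textiles S.p.A.
Chain via Copperline Shipping BV → Vantage Partners LP → Clearview Energy Co. (R2): 39% × 56% × 33% × 16% = 1.153152% of Northgate Textiles S.p.A.
Aggregating (R3): 4.10347% + 1.153152% = 5.256622%.
5.256622% falls short of the 25% threshold by 19.743378 percentage points.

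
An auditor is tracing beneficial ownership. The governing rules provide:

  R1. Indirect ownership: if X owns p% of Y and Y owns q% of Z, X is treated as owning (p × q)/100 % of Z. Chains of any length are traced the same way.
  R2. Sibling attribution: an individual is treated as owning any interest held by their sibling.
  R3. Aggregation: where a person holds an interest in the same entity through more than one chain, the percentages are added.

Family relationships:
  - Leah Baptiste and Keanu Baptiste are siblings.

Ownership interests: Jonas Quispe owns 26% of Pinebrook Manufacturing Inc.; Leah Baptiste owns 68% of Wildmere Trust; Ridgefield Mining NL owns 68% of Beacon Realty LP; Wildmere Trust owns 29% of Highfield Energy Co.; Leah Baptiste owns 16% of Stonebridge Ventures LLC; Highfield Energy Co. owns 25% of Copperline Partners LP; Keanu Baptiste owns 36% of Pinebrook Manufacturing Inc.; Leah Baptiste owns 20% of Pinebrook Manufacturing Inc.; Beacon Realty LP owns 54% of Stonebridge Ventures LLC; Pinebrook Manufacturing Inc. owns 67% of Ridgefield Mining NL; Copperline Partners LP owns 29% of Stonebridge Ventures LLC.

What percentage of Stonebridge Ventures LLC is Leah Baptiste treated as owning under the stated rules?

By sibling attribution (R2), Leah Baptiste is treated as also owning Keanu Baptiste's interest in Pinebrook Manufacturing Inc, giving 20% + 36% = 56%.
Chain via Wildmere Trust → Highfield Energy Co. → Copperline Partners LP (R1): 68% × 29% × 25% × 29% = 1.4297% of Stonebridge Ventures LLC.
Chain via Pinebrook Manufacturing Inc. → Ridgefield Mining NL → Beacon Realty LP (R1): 56% × 67% × 68% × 54% = 13.777344% of Stonebridge Ventures LLC.
Direct interest in Stonebridge Ventures LLC: 16%.
Aggregating (R3): 1.4297% + 13.777344% + 16% = 31.207044%.

31.207044%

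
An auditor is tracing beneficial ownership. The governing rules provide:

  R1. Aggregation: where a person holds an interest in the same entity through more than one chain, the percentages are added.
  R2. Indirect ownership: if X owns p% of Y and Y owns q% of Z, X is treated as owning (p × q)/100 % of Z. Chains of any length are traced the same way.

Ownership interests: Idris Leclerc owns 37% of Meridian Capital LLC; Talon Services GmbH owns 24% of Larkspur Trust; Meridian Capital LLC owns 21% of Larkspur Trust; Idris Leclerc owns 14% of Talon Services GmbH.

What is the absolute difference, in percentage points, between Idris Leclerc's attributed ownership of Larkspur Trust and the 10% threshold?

Chain via Talon Services GmbH (R2): 14% × 24% = 3.36% of Larkspur Trust.
Chain via Meridian Capital LLC (R2): 37% × 21% = 7.77% of Larkspur Trust.
Aggregating (R1): 3.36% + 7.77% = 11.13%.
11.13% exceeds the 10% threshold by 1.13 percentage points.

1.13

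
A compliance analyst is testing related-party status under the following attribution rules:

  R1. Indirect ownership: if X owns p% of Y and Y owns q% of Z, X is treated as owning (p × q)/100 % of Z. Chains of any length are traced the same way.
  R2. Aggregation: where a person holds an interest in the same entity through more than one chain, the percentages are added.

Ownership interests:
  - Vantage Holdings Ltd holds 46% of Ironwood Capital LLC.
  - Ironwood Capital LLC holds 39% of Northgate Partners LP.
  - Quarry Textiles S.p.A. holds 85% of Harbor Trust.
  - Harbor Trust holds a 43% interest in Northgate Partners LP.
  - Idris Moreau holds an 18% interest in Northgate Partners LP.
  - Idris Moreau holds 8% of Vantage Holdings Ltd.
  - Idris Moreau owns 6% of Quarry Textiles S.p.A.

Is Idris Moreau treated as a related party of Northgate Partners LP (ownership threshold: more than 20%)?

Yes

Chain via Quarry Textiles S.p.A. → Harbor Trust (R1): 6% × 85% × 43% = 2.193% of Northgate Partners LP.
Chain via Vantage Holdings Ltd → Ironwood Capital LLC (R1): 8% × 46% × 39% = 1.4352% of Northgate Partners LP.
Direct interest in Northgate Partners LP: 18%.
Aggregating (R2): 2.193% + 1.4352% + 18% = 21.6282%.
21.6282% exceeds the 20% threshold, so Idris is a related party to Northgate Partners LP.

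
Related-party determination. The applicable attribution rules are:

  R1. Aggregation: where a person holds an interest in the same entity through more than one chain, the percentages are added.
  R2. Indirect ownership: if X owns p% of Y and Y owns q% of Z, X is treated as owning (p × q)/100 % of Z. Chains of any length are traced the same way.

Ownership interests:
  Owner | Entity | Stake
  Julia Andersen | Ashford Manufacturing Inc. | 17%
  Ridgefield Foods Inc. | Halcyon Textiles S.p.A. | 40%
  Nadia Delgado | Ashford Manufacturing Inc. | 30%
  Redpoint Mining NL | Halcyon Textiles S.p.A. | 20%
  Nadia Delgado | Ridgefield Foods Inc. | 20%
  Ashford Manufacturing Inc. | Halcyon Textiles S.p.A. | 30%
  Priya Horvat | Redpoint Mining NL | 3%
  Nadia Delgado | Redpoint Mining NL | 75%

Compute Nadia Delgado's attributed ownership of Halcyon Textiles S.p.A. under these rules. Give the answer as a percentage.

32%

Chain via Ashford Manufacturing Inc. (R2): 30% × 30% = 9% of Halcyon Textiles S.p.A.
Chain via Ridgefield Foods Inc. (R2): 20% × 40% = 8% of Halcyon Textiles S.p.A.
Chain via Redpoint Mining NL (R2): 75% × 20% = 15% of Halcyon Textiles S.p.A.
Aggregating (R1): 9% + 8% + 15% = 32%.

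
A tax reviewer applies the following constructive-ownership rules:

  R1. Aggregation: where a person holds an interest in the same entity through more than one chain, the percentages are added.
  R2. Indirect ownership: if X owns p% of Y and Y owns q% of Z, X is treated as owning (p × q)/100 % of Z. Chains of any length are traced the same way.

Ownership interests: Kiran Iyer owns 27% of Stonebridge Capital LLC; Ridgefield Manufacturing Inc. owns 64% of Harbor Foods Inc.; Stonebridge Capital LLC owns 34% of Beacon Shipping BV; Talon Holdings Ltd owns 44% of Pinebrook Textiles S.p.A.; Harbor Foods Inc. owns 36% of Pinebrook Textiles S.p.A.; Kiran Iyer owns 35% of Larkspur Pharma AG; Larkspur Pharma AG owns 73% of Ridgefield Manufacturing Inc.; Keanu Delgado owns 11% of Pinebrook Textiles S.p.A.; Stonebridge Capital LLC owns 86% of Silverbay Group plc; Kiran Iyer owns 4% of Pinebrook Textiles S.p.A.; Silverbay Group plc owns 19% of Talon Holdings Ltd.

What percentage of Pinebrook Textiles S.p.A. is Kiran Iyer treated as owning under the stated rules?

11.827912%

Chain via Stonebridge Capital LLC → Silverbay Group plc → Talon Holdings Ltd (R2): 27% × 86% × 19% × 44% = 1.941192% of Pinebrook Textiles S.p.A.
Chain via Larkspur Pharma AG → Ridgefield Manufacturing Inc. → Harbor Foods Inc. (R2): 35% × 73% × 64% × 36% = 5.88672% of Pinebrook Textiles S.p.A.
Direct interest in Pinebrook Textiles S.p.A: 4%.
Aggregating (R1): 1.941192% + 5.88672% + 4% = 11.827912%.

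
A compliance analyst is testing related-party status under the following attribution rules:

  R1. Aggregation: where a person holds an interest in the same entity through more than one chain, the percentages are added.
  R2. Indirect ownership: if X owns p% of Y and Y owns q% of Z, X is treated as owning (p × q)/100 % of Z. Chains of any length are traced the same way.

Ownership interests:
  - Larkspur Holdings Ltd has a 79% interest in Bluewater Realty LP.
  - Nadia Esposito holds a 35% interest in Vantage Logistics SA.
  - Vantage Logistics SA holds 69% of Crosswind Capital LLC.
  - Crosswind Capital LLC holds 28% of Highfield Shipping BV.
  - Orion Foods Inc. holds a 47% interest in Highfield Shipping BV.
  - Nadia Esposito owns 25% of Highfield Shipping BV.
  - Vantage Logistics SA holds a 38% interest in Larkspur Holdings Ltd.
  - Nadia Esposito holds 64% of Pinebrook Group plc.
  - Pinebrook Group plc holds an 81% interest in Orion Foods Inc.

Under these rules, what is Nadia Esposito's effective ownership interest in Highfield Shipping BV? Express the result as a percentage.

56.1268%

Chain via Vantage Logistics SA → Crosswind Capital LLC (R2): 35% × 69% × 28% = 6.762% of Highfield Shipping BV.
Chain via Pinebrook Group plc → Orion Foods Inc. (R2): 64% × 81% × 47% = 24.3648% of Highfield Shipping BV.
Direct interest in Highfield Shipping BV: 25%.
Aggregating (R1): 6.762% + 24.3648% + 25% = 56.1268%.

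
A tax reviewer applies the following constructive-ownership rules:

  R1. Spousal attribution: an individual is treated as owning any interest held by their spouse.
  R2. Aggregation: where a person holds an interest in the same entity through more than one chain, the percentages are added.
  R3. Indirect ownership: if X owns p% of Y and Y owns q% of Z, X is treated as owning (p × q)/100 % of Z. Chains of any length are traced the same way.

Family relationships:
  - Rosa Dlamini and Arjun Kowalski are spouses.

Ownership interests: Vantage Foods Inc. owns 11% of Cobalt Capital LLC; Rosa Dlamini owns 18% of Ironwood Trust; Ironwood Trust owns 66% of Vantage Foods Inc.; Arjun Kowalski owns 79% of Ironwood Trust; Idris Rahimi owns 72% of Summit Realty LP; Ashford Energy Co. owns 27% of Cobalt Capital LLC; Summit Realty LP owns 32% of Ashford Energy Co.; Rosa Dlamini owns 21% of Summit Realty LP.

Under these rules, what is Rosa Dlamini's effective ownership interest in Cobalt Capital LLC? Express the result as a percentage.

8.8566%

By spousal attribution (R1), Rosa Dlamini is treated as also owning Arjun Kowalski's interest in Ironwood Trust, giving 18% + 79% = 97%.
Chain via Ironwood Trust → Vantage Foods Inc. (R3): 97% × 66% × 11% = 7.0422% of Cobalt Capital LLC.
Chain via Summit Realty LP → Ashford Energy Co. (R3): 21% × 32% × 27% = 1.8144% of Cobalt Capital LLC.
Aggregating (R2): 7.0422% + 1.8144% = 8.8566%.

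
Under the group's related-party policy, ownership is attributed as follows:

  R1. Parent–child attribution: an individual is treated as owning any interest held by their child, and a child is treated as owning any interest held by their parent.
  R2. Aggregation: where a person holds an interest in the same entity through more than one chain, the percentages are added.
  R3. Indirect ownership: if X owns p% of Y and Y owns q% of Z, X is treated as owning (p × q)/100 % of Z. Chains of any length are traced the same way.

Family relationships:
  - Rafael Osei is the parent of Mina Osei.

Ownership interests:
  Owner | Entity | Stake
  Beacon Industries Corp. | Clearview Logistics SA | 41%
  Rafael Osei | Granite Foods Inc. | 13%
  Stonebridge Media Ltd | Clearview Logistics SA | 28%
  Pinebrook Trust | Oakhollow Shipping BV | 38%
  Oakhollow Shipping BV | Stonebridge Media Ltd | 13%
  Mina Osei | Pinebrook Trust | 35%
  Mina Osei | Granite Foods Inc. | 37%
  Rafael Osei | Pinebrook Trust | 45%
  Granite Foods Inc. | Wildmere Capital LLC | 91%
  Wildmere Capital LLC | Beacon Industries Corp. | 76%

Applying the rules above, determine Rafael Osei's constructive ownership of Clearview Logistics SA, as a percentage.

15.28436%

By parent–child attribution (R1), Rafael Osei is treated as also owning Mina Osei's interest in Pinebrook Trust, giving 45% + 35% = 80%.
By parent–child attribution (R1), Rafael Osei is treated as also owning Mina Osei's interest in Granite Foods Inc, giving 13% + 37% = 50%.
Chain via Pinebrook Trust → Oakhollow Shipping BV → Stonebridge Media Ltd (R3): 80% × 38% × 13% × 28% = 1.10656% of Clearview Logistics SA.
Chain via Granite Foods Inc. → Wildmere Capital LLC → Beacon Industries Corp. (R3): 50% × 91% × 76% × 41% = 14.1778% of Clearview Logistics SA.
Aggregating (R2): 1.10656% + 14.1778% = 15.28436%.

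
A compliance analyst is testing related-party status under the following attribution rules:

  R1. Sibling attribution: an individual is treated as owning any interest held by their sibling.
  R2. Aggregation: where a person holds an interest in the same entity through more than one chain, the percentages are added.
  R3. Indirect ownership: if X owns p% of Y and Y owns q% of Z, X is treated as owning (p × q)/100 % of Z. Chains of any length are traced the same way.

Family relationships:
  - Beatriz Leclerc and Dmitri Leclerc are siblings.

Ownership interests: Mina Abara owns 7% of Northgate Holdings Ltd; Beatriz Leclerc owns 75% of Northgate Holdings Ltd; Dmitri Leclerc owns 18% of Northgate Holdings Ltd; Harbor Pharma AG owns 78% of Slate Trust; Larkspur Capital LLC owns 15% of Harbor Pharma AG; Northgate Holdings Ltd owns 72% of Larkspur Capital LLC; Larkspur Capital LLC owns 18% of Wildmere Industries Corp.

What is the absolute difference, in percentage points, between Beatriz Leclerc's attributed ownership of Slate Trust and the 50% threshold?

By sibling attribution (R1), Beatriz Leclerc is treated as also owning Dmitri Leclerc's interest in Northgate Holdings Ltd, giving 75% + 18% = 93%.
Chain via Northgate Holdings Ltd → Larkspur Capital LLC → Harbor Pharma AG (R3): 93% × 72% × 15% × 78% = 7.83432% of Slate Trust.
7.83432% falls short of the 50% threshold by 42.16568 percentage points.

42.16568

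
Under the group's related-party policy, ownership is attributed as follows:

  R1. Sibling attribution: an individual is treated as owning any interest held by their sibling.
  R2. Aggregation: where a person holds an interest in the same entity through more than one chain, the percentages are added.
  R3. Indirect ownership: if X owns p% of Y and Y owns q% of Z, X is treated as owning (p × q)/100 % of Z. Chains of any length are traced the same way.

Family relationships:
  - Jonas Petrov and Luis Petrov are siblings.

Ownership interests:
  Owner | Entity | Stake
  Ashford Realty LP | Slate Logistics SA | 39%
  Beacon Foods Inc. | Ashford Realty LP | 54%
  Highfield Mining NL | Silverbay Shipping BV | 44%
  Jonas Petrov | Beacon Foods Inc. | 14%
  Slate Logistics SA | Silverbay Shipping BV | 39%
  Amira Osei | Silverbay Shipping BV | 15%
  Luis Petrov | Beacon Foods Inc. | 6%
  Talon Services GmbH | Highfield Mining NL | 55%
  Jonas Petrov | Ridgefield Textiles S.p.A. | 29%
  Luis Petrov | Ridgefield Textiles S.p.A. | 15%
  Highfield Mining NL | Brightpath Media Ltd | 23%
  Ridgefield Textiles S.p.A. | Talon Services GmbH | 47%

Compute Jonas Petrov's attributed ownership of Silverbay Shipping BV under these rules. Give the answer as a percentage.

By sibling attribution (R1), Jonas Petrov is treated as also owning Luis Petrov's interest in Ridgefield Textiles S.p.A, giving 29% + 15% = 44%.
By sibling attribution (R1), Jonas Petrov is treated as also owning Luis Petrov's interest in Beacon Foods Inc, giving 14% + 6% = 20%.
Chain via Ridgefield Textiles S.p.A. → Talon Services GmbH → Highfield Mining NL (R3): 44% × 47% × 55% × 44% = 5.00456% of Silverbay Shipping BV.
Chain via Beacon Foods Inc. → Ashford Realty LP → Slate Logistics SA (R3): 20% × 54% × 39% × 39% = 1.64268% of Silverbay Shipping BV.
Aggregating (R2): 5.00456% + 1.64268% = 6.64724%.

6.64724%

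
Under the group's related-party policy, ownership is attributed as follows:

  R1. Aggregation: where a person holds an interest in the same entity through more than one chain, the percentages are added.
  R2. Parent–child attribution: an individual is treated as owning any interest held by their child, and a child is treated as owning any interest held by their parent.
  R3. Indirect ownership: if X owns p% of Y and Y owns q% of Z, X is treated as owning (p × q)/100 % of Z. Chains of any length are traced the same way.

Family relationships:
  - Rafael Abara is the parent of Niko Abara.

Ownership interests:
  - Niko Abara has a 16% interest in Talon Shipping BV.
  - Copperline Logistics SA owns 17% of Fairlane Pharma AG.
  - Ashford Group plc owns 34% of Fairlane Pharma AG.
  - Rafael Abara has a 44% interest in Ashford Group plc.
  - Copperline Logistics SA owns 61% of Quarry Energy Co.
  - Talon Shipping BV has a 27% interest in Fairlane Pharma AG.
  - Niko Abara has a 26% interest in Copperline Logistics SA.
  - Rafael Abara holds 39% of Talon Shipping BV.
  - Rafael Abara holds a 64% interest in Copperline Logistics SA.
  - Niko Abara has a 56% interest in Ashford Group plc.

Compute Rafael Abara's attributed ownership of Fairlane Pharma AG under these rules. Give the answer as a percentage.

By parent–child attribution (R2), Rafael Abara is treated as also owning Niko Abara's interest in Ashford Group plc, giving 44% + 56% = 100%.
By parent–child attribution (R2), Rafael Abara is treated as also owning Niko Abara's interest in Talon Shipping BV, giving 39% + 16% = 55%.
By parent–child attribution (R2), Rafael Abara is treated as also owning Niko Abara's interest in Copperline Logistics SA, giving 64% + 26% = 90%.
Chain via Ashford Group plc (R3): 100% × 34% = 34% of Fairlane Pharma AG.
Chain via Talon Shipping BV (R3): 55% × 27% = 14.85% of Fairlane Pharma AG.
Chain via Copperline Logistics SA (R3): 90% × 17% = 15.3% of Fairlane Pharma AG.
Aggregating (R1): 34% + 14.85% + 15.3% = 64.15%.

64.15%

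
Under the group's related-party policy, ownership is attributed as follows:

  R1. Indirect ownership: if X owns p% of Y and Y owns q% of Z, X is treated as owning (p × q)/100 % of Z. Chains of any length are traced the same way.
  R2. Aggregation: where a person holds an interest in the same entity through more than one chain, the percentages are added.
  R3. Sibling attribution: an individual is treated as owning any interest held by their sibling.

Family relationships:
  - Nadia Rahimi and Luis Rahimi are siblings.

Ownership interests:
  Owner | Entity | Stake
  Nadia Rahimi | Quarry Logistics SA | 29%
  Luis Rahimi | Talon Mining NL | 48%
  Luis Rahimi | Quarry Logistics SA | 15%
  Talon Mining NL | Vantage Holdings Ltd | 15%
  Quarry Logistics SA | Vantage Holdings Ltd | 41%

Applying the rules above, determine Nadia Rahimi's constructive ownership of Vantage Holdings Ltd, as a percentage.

25.24%

By sibling attribution (R3), Nadia Rahimi is treated as also owning Luis Rahimi's interest in Quarry Logistics SA, giving 29% + 15% = 44%.
By sibling attribution (R3), Nadia Rahimi is treated as owning Luis Rahimi's 48% interest in Talon Mining NL.
Chain via Quarry Logistics SA (R1): 44% × 41% = 18.04% of Vantage Holdings Ltd.
Chain via Talon Mining NL (R1): 48% × 15% = 7.2% of Vantage Holdings Ltd.
Aggregating (R2): 18.04% + 7.2% = 25.24%.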